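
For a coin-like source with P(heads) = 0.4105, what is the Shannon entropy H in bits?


H = -p*log2(p) - (1-p)*log2(1-p). -0.4105*log2(0.4105) = 0.527306; -0.5895*log2(0.5895) = 0.449456. H = 0.527306 + 0.449456 = 0.9768

0.9768 bits


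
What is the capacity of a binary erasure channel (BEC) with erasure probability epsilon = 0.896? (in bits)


C = 1 - epsilon = 1 - 0.896 = 0.104

0.104 bits


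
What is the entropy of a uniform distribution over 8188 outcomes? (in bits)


H = log2(n) = log2(8188) = 12.9993

12.9993 bits


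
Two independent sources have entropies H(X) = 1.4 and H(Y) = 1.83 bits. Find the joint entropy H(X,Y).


For independent variables, H(X,Y) = H(X) + H(Y) = 1.4 + 1.83 = 3.23

3.23 bits


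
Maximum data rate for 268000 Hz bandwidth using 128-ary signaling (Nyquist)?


Rate = 2 * B * log2(M) = 2 * 268000 * 7.0 = 3752000.0

3752000.0 bps


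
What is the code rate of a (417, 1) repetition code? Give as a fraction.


Rate = k/n = 1/417

1/417


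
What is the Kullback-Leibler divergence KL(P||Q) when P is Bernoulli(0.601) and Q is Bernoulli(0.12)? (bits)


KL = p*log2(p/q) + (1-p)*log2((1-p)/(1-q)) = 0.601*log2(0.601/0.12) + 0.399*log2(0.399/0.88) = 0.9416

0.9416 bits


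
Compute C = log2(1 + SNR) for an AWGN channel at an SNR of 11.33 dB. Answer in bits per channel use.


SNR_linear = 10^(11.33/10) = 13.5831; C = log2(1 + SNR_linear) = log2(1 + 13.5831) = 3.8662

3.8662 bits/channel use


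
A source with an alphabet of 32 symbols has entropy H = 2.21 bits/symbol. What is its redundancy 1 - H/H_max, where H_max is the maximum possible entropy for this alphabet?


H_max = log2(K) = log2(32) = 5.0 bits/symbol. Redundancy = 1 - H/H_max = 1 - 2.21/5.0 = 1 - 0.442 = 0.558

0.558


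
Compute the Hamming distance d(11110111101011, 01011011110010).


Count differing positions: ^ . ^ . ^ ^ . . . ^ ^ . . ^ = 7 differences

7


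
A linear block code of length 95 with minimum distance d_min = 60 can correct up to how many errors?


Correction capability = floor((d-1)/2) = floor((60-1)/2) = 29

29 errors


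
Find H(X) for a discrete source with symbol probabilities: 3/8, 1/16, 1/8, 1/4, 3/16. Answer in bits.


H = -sum(p_i * log2(p_i)). Terms: -(3/8)*log2(3/8) = 0.530639; -(1/16)*log2(1/16) = 0.250000; -(1/8)*log2(1/8) = 0.375000; -(1/4)*log2(1/4) = 0.500000; -(3/16)*log2(3/16) = 0.452820. H = 0.530639 + 0.250000 + 0.375000 + 0.500000 + 0.452820 = 2.1085

2.1085 bits


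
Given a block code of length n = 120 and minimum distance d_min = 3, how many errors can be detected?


Detection capability = d_min - 1 = 3 - 1 = 2

2 errors


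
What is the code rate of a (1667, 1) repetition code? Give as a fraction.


Rate = k/n = 1/1667

1/1667


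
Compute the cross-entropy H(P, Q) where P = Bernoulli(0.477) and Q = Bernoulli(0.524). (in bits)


H(P,Q) = -p*log2(q) - (1-p)*log2(1-q). -0.477*log2(0.524) = 0.444736; -0.523*log2(0.476) = 0.560115. H(P,Q) = 0.444736 + 0.560115 = 1.0049

1.0049 bits


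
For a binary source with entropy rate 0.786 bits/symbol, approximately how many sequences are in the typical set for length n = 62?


log2|A_typical| = nH = 62 * 0.786 = 48.732, so |A_typical| ~ 2^48.732 = 4.675e+14

4.675e+14


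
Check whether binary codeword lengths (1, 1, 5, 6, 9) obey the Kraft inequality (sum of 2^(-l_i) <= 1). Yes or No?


Kraft sum = sum(2^(-l_i)) = 1.0488, need <= 1. Result: violated (a binary prefix-free code with these lengths cannot exist)

No


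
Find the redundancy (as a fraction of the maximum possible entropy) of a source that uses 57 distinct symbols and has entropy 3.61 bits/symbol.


H_max = log2(K) = log2(57) = 5.8329 bits/symbol. Redundancy = 1 - H/H_max = 1 - 3.61/5.8329 = 1 - 0.6189 = 0.3811

0.3811


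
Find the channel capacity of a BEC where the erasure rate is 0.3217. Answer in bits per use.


C = 1 - epsilon = 1 - 0.3217 = 0.6783

0.6783 bits


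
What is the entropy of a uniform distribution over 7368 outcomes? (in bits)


H = log2(n) = log2(7368) = 12.8471

12.8471 bits


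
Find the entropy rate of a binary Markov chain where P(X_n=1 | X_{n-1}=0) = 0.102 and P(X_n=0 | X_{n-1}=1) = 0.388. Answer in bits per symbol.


Stationary distribution: pi_0 = p10/(p01+p10) = 0.7918, pi_1 = 0.2082. Entropy rate H' = pi_0*H(p01) + pi_1*H(p10) = 0.7918*0.4753 + 0.2082*0.9635 = 0.5769

0.5769 bits/symbol


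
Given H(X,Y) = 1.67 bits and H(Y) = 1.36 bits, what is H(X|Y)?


H(X|Y) = H(X,Y) - H(Y) = 1.67 - 1.36 = 0.31

0.31 bits


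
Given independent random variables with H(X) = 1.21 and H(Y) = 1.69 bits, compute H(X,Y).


For independent variables, H(X,Y) = H(X) + H(Y) = 1.21 + 1.69 = 2.9

2.9 bits


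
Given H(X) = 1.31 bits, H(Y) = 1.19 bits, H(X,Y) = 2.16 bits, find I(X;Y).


I(X;Y) = H(X) + H(Y) - H(X,Y) = 1.31 + 1.19 - 2.16 = 0.34

0.34 bits


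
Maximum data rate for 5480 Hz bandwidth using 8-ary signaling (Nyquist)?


Rate = 2 * B * log2(M) = 2 * 5480 * 3.0 = 32880.0

32880.0 bps


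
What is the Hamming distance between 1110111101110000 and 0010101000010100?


Count differing positions: ^ ^ . . . ^ . ^ . ^ ^ . . ^ . . = 7 differences

7


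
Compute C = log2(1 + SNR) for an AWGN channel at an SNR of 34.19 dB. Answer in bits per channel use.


SNR_linear = 10^(34.19/10) = 2624.2185; C = log2(1 + SNR_linear) = log2(1 + 2624.2185) = 11.3582

11.3582 bits/channel use


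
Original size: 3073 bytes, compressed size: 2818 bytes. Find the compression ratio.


Ratio = original / compressed = 3073 / 2818 = 1.0905

1.0905


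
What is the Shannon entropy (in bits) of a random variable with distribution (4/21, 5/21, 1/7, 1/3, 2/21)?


H = -sum(p_i * log2(p_i)). Terms: -(4/21)*log2(4/21) = 0.455680; -(5/21)*log2(5/21) = 0.492950; -(1/7)*log2(1/7) = 0.401051; -(1/3)*log2(1/3) = 0.528321; -(2/21)*log2(2/21) = 0.323078. H = 0.455680 + 0.492950 + 0.401051 + 0.528321 + 0.323078 = 2.2011

2.2011 bits


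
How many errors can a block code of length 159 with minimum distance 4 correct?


Correction capability = floor((d-1)/2) = floor((4-1)/2) = 1

1 errors


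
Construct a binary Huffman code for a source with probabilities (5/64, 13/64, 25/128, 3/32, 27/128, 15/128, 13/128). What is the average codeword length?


Huffman construction (repeatedly merge the two least-probable nodes; each merge adds 1 bit to every symbol beneath it): 5/64 + 3/32 = 11/64; 13/128 + 15/128 = 7/32; 11/64 + 25/128 = 47/128; 13/64 + 27/128 = 53/128; 7/32 + 47/128 = 75/128; 53/128 + 75/128 = 1. Resulting codeword lengths (in the order the probabilities were given): (4, 2, 3, 4, 2, 3, 3). L_avg = sum(p_i * l_i) = 5/64*4 + 13/64*2 + 25/128*3 + 3/32*4 + 27/128*2 + 15/128*3 + 13/128*3 = 353/128 = 2.7578

2.7578 bits


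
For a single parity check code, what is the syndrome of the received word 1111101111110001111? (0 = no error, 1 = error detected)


Syndrome = XOR of all bits = 1 XOR 1 XOR 1 XOR 1 XOR 1 XOR 0 XOR 1 XOR 1 XOR 1 XOR 1 XOR 1 XOR 1 XOR 0 XOR 0 XOR 0 XOR 1 XOR 1 XOR 1 XOR 1 = 1

1


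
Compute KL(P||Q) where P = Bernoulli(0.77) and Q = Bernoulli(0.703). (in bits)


KL = p*log2(p/q) + (1-p)*log2((1-p)/(1-q)) = 0.77*log2(0.77/0.703) + 0.23*log2(0.23/0.297) = 0.0163

0.0163 bits


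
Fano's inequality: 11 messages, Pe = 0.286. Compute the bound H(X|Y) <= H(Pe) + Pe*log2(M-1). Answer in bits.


H(Pe) = -Pe*log2(Pe) - (1-Pe)*log2(1-Pe) = -0.286*log2(0.286) - 0.714*log2(0.714) = 0.516491 + 0.347007 = 0.8635. Pe*log2(M-1) = 0.286*log2(10) = 0.950071. Bound = H(Pe) + Pe*log2(M-1) = 0.516491 + 0.347007 + 0.950071 = 1.8136

1.8136 bits


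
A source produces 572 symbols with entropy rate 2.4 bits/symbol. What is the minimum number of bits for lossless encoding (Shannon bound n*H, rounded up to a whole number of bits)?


Minimum bits >= n * H = 572 * 2.4 = 1372.8, rounded up to a whole number of bits = 1373

1373 bits


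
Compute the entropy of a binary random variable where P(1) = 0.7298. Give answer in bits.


H = -p*log2(p) - (1-p)*log2(1-p). -0.7298*log2(0.7298) = 0.331641; -0.2702*log2(0.2702) = 0.510111. H = 0.331641 + 0.510111 = 0.8418

0.8418 bits


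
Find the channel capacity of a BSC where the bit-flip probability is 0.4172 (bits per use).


H(p) = -p*log2(p) - (1-p)*log2(1-p) = -0.4172*log2(0.4172) - 0.5828*log2(0.5828) = 0.526168 + 0.453959 = 0.9801. C = 1 - H(p) = 1 - 0.9801 = 0.0199

0.0199 bits


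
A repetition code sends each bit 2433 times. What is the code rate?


Rate = k/n = 1/2433

1/2433


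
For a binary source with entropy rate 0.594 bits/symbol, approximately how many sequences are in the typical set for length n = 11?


log2|A_typical| = nH = 11 * 0.594 = 6.534, so |A_typical| ~ 2^6.534 = 9.267e+01

9.267e+01


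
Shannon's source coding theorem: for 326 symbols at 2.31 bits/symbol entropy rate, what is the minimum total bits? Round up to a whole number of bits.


Minimum bits >= n * H = 326 * 2.31 = 753.06, rounded up to a whole number of bits = 754

754 bits


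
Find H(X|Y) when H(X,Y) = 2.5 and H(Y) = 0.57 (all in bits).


H(X|Y) = H(X,Y) - H(Y) = 2.5 - 0.57 = 1.93

1.93 bits


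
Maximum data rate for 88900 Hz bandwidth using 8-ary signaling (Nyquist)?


Rate = 2 * B * log2(M) = 2 * 88900 * 3.0 = 533400.0

533400.0 bps


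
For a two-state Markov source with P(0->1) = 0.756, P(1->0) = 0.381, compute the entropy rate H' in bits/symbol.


Stationary distribution: pi_0 = p10/(p01+p10) = 0.3351, pi_1 = 0.6649. Entropy rate H' = pi_0*H(p01) + pi_1*H(p10) = 0.3351*0.8016 + 0.6649*0.9587 = 0.9061

0.9061 bits/symbol


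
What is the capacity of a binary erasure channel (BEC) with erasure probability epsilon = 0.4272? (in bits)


C = 1 - epsilon = 1 - 0.4272 = 0.5728

0.5728 bits


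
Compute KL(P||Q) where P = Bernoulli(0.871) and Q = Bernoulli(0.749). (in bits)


KL = p*log2(p/q) + (1-p)*log2((1-p)/(1-q)) = 0.871*log2(0.871/0.749) + 0.129*log2(0.129/0.251) = 0.0657

0.0657 bits


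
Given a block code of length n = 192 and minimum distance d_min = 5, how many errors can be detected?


Detection capability = d_min - 1 = 5 - 1 = 4

4 errors


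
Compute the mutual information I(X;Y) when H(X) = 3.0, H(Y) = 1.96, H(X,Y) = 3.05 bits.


I(X;Y) = H(X) + H(Y) - H(X,Y) = 3.0 + 1.96 - 3.05 = 1.91

1.91 bits


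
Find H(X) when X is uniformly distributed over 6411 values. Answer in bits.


H = log2(n) = log2(6411) = 12.6463

12.6463 bits


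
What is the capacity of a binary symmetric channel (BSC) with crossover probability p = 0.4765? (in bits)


H(p) = -p*log2(p) - (1-p)*log2(1-p) = -0.4765*log2(0.4765) - 0.5235*log2(0.5235) = 0.509594 + 0.488812 = 0.9984. C = 1 - H(p) = 1 - 0.9984 = 0.0016

0.0016 bits


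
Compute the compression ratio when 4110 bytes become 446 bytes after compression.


Ratio = original / compressed = 4110 / 446 = 9.2152

9.2152


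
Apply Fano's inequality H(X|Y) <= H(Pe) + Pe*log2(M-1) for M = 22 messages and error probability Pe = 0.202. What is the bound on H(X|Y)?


H(Pe) = -Pe*log2(Pe) - (1-Pe)*log2(1-Pe) = -0.202*log2(0.202) - 0.798*log2(0.798) = 0.466130 + 0.259780 = 0.7259. Pe*log2(M-1) = 0.202*log2(21) = 0.887248. Bound = H(Pe) + Pe*log2(M-1) = 0.466130 + 0.259780 + 0.887248 = 1.6132

1.6132 bits


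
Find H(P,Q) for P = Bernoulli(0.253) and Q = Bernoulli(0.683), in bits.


H(P,Q) = -p*log2(q) - (1-p)*log2(1-q). -0.253*log2(0.683) = 0.139161; -0.747*log2(0.317) = 1.238112. H(P,Q) = 0.139161 + 1.238112 = 1.3773

1.3773 bits


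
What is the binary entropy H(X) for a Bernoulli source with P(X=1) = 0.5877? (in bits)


H = -p*log2(p) - (1-p)*log2(1-p). -0.5877*log2(0.5877) = 0.450677; -0.4123*log2(0.4123) = 0.527016. H = 0.450677 + 0.527016 = 0.9777

0.9777 bits


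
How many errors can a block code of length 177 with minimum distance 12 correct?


Correction capability = floor((d-1)/2) = floor((12-1)/2) = 5

5 errors


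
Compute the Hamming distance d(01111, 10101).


Count differing positions: ^ ^ . ^ . = 3 differences

3


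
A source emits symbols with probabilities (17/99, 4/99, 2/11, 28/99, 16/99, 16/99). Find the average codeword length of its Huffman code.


Huffman construction (repeatedly merge the two least-probable nodes; each merge adds 1 bit to every symbol beneath it): 4/99 + 16/99 = 20/99; 16/99 + 17/99 = 1/3; 2/11 + 20/99 = 38/99; 28/99 + 1/3 = 61/99; 38/99 + 61/99 = 1. Resulting codeword lengths (in the order the probabilities were given): (3, 3, 2, 2, 3, 3). L_avg = sum(p_i * l_i) = 17/99*3 + 4/99*3 + 2/11*2 + 28/99*2 + 16/99*3 + 16/99*3 = 251/99 = 2.5354

2.5354 bits


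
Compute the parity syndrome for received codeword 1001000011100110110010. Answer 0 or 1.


Syndrome = XOR of all bits = 1 XOR 0 XOR 0 XOR 1 XOR 0 XOR 0 XOR 0 XOR 0 XOR 1 XOR 1 XOR 1 XOR 0 XOR 0 XOR 1 XOR 1 XOR 0 XOR 1 XOR 1 XOR 0 XOR 0 XOR 1 XOR 0 = 0

0


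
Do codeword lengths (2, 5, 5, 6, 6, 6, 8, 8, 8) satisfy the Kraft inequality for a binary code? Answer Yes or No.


Kraft sum = sum(2^(-l_i)) = 0.3711, need <= 1. Result: satisfied (a binary prefix-free code with these lengths exists)

Yes


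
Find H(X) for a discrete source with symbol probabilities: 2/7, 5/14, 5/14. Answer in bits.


H = -sum(p_i * log2(p_i)). Terms: -(2/7)*log2(2/7) = 0.516387; -(5/14)*log2(5/14) = 0.530510; -(5/14)*log2(5/14) = 0.530510. H = 0.516387 + 0.530510 + 0.530510 = 1.5774

1.5774 bits


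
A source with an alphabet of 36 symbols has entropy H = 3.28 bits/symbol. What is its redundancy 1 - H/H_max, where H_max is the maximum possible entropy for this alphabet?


H_max = log2(K) = log2(36) = 5.1699 bits/symbol. Redundancy = 1 - H/H_max = 1 - 3.28/5.1699 = 1 - 0.6344 = 0.3656

0.3656


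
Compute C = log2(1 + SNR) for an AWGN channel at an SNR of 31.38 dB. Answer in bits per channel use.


SNR_linear = 10^(31.38/10) = 1374.042; C = log2(1 + SNR_linear) = log2(1 + 1374.042) = 10.4253

10.4253 bits/channel use


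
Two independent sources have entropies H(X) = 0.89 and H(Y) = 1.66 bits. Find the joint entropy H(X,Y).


For independent variables, H(X,Y) = H(X) + H(Y) = 0.89 + 1.66 = 2.55

2.55 bits


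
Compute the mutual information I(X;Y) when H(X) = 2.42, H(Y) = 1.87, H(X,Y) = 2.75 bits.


I(X;Y) = H(X) + H(Y) - H(X,Y) = 2.42 + 1.87 - 2.75 = 1.54

1.54 bits


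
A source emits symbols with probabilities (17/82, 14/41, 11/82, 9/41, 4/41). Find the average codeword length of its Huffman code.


Huffman construction (repeatedly merge the two least-probable nodes; each merge adds 1 bit to every symbol beneath it): 4/41 + 11/82 = 19/82; 17/82 + 9/41 = 35/82; 19/82 + 14/41 = 47/82; 35/82 + 47/82 = 1. Resulting codeword lengths (in the order the probabilities were given): (2, 2, 3, 2, 3). L_avg = sum(p_i * l_i) = 17/82*2 + 14/41*2 + 11/82*3 + 9/41*2 + 4/41*3 = 183/82 = 2.2317

2.2317 bits


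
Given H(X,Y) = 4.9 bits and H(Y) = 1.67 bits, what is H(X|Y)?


H(X|Y) = H(X,Y) - H(Y) = 4.9 - 1.67 = 3.23

3.23 bits


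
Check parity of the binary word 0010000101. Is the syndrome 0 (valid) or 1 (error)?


Syndrome = XOR of all bits = 0 XOR 0 XOR 1 XOR 0 XOR 0 XOR 0 XOR 0 XOR 1 XOR 0 XOR 1 = 1

1


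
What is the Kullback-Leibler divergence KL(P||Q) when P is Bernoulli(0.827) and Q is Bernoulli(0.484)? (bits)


KL = p*log2(p/q) + (1-p)*log2((1-p)/(1-q)) = 0.827*log2(0.827/0.484) + 0.173*log2(0.173/0.516) = 0.3664

0.3664 bits


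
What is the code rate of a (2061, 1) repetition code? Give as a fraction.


Rate = k/n = 1/2061

1/2061


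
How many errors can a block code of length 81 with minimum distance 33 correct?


Correction capability = floor((d-1)/2) = floor((33-1)/2) = 16

16 errors


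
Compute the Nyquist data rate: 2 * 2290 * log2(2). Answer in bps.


Rate = 2 * B * log2(M) = 2 * 2290 * 1.0 = 4580.0

4580.0 bps


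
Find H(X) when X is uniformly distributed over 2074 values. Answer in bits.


H = log2(n) = log2(2074) = 11.0182

11.0182 bits


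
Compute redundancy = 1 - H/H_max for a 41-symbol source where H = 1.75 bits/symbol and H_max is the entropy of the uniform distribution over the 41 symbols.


H_max = log2(K) = log2(41) = 5.3576 bits/symbol. Redundancy = 1 - H/H_max = 1 - 1.75/5.3576 = 1 - 0.3266 = 0.6734

0.6734


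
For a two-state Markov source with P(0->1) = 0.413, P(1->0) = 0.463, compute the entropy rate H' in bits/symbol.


Stationary distribution: pi_0 = p10/(p01+p10) = 0.5285, pi_1 = 0.4715. Entropy rate H' = pi_0*H(p01) + pi_1*H(p10) = 0.5285*0.978 + 0.4715*0.996 = 0.9865

0.9865 bits/symbol


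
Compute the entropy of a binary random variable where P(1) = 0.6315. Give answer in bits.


H = -p*log2(p) - (1-p)*log2(1-p). -0.6315*log2(0.6315) = 0.418776; -0.3685*log2(0.3685) = 0.530737. H = 0.418776 + 0.530737 = 0.9495

0.9495 bits


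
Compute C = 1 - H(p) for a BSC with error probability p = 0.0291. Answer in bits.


H(p) = -p*log2(p) - (1-p)*log2(1-p) = -0.0291*log2(0.0291) - 0.9709*log2(0.9709) = 0.148493 + 0.041366 = 0.1899. C = 1 - H(p) = 1 - 0.1899 = 0.8101

0.8101 bits


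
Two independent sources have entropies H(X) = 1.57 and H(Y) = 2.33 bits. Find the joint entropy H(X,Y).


For independent variables, H(X,Y) = H(X) + H(Y) = 1.57 + 2.33 = 3.9

3.9 bits


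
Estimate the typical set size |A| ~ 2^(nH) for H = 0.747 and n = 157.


log2|A_typical| = nH = 157 * 0.747 = 117.279, so |A_typical| ~ 2^117.279 = 2.016e+35

2.016e+35


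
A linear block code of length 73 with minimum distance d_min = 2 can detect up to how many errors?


Detection capability = d_min - 1 = 2 - 1 = 1

1 errors


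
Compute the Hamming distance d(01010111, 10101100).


Count differing positions: ^ ^ ^ ^ ^ . ^ ^ = 7 differences

7


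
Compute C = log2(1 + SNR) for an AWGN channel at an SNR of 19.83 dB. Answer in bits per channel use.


SNR_linear = 10^(19.83/10) = 96.1612; C = log2(1 + SNR_linear) = log2(1 + 96.1612) = 6.6023

6.6023 bits/channel use


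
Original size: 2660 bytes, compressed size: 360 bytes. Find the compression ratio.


Ratio = original / compressed = 2660 / 360 = 7.3889

7.3889


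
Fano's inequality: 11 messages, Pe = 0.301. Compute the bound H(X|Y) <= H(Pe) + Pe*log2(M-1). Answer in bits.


H(Pe) = -Pe*log2(Pe) - (1-Pe)*log2(1-Pe) = -0.301*log2(0.301) - 0.699*log2(0.699) = 0.521382 + 0.361128 = 0.8825. Pe*log2(M-1) = 0.301*log2(10) = 0.999900. Bound = H(Pe) + Pe*log2(M-1) = 0.521382 + 0.361128 + 0.999900 = 1.8824

1.8824 bits


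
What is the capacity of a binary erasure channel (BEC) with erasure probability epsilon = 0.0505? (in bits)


C = 1 - epsilon = 1 - 0.0505 = 0.9495

0.9495 bits


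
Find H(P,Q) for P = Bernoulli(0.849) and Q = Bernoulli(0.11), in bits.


H(P,Q) = -p*log2(q) - (1-p)*log2(1-q). -0.849*log2(0.11) = 2.703576; -0.151*log2(0.89) = 0.025387. H(P,Q) = 2.703576 + 0.025387 = 2.729

2.729 bits


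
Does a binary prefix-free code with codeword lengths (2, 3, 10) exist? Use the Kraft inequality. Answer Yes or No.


Kraft sum = sum(2^(-l_i)) = 0.376, need <= 1. Result: satisfied (a binary prefix-free code with these lengths exists)

Yes


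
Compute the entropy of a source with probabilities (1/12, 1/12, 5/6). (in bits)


H = -sum(p_i * log2(p_i)). Terms: -(1/12)*log2(1/12) = 0.298747; -(1/12)*log2(1/12) = 0.298747; -(5/6)*log2(5/6) = 0.219195. H = 0.298747 + 0.298747 + 0.219195 = 0.8167

0.8167 bits


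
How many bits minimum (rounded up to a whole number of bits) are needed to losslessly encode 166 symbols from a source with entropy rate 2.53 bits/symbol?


Minimum bits >= n * H = 166 * 2.53 = 419.98, rounded up to a whole number of bits = 420

420 bits


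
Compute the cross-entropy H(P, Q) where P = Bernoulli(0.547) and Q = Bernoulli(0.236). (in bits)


H(P,Q) = -p*log2(q) - (1-p)*log2(1-q). -0.547*log2(0.236) = 1.139478; -0.453*log2(0.764) = 0.175925. H(P,Q) = 1.139478 + 0.175925 = 1.3154

1.3154 bits


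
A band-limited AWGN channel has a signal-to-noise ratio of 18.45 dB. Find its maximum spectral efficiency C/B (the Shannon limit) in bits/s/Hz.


SNR_linear = 10^(18.45/10) = 69.9842; C/B = log2(1 + SNR_linear) = log2(1 + 69.9842) = 6.1494

6.1494 bits/s/Hz


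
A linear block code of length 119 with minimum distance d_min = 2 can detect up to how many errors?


Detection capability = d_min - 1 = 2 - 1 = 1

1 errors


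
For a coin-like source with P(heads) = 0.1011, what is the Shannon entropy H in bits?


H = -p*log2(p) - (1-p)*log2(1-p). -0.1011*log2(0.1011) = 0.334251; -0.8989*log2(0.8989) = 0.138222. H = 0.334251 + 0.138222 = 0.4725

0.4725 bits


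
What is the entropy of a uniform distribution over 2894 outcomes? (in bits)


H = log2(n) = log2(2894) = 11.4988

11.4988 bits


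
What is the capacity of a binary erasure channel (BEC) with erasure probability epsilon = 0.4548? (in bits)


C = 1 - epsilon = 1 - 0.4548 = 0.5452

0.5452 bits


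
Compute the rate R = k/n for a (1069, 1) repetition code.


Rate = k/n = 1/1069

1/1069


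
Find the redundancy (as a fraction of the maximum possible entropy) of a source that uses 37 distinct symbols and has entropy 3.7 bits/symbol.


H_max = log2(K) = log2(37) = 5.2095 bits/symbol. Redundancy = 1 - H/H_max = 1 - 3.7/5.2095 = 1 - 0.7102 = 0.2898

0.2898


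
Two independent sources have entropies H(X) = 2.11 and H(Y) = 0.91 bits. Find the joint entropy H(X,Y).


For independent variables, H(X,Y) = H(X) + H(Y) = 2.11 + 0.91 = 3.02

3.02 bits


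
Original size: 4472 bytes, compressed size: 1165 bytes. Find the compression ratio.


Ratio = original / compressed = 4472 / 1165 = 3.8386

3.8386


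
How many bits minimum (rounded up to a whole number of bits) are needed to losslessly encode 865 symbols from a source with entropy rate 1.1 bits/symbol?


Minimum bits >= n * H = 865 * 1.1 = 951.5, rounded up to a whole number of bits = 952

952 bits


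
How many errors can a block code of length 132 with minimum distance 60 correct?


Correction capability = floor((d-1)/2) = floor((60-1)/2) = 29

29 errors


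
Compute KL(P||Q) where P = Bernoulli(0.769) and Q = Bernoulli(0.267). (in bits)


KL = p*log2(p/q) + (1-p)*log2((1-p)/(1-q)) = 0.769*log2(0.769/0.267) + 0.231*log2(0.231/0.733) = 0.7888

0.7888 bits


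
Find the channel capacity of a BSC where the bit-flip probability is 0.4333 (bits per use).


H(p) = -p*log2(p) - (1-p)*log2(1-p) = -0.4333*log2(0.4333) - 0.5667*log2(0.5667) = 0.522803 + 0.464322 = 0.9871. C = 1 - H(p) = 1 - 0.9871 = 0.0129

0.0129 bits


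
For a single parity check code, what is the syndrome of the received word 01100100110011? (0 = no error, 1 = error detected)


Syndrome = XOR of all bits = 0 XOR 1 XOR 1 XOR 0 XOR 0 XOR 1 XOR 0 XOR 0 XOR 1 XOR 1 XOR 0 XOR 0 XOR 1 XOR 1 = 1

1


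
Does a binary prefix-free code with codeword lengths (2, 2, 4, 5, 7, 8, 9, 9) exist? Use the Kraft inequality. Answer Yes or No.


Kraft sum = sum(2^(-l_i)) = 0.6094, need <= 1. Result: satisfied (a binary prefix-free code with these lengths exists)

Yes


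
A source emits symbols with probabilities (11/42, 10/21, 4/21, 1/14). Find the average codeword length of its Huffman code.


Huffman construction (repeatedly merge the two least-probable nodes; each merge adds 1 bit to every symbol beneath it): 1/14 + 4/21 = 11/42; 11/42 + 11/42 = 11/21; 10/21 + 11/21 = 1. Resulting codeword lengths (in the order the probabilities were given): (2, 1, 3, 3). L_avg = sum(p_i * l_i) = 11/42*2 + 10/21*1 + 4/21*3 + 1/14*3 = 25/14 = 1.7857

1.7857 bits


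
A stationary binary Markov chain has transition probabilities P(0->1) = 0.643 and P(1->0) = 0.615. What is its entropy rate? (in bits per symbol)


Stationary distribution: pi_0 = p10/(p01+p10) = 0.4889, pi_1 = 0.5111. Entropy rate H' = pi_0*H(p01) + pi_1*H(p10) = 0.4889*0.9402 + 0.5111*0.9615 = 0.9511

0.9511 bits/symbol


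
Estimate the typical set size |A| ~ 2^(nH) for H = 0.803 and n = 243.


log2|A_typical| = nH = 243 * 0.803 = 195.129, so |A_typical| ~ 2^195.129 = 5.491e+58

5.491e+58


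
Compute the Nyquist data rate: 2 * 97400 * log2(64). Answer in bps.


Rate = 2 * B * log2(M) = 2 * 97400 * 6.0 = 1168800.0

1168800.0 bps


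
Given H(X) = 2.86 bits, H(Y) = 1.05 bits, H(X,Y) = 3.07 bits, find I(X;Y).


I(X;Y) = H(X) + H(Y) - H(X,Y) = 2.86 + 1.05 - 3.07 = 0.84

0.84 bits


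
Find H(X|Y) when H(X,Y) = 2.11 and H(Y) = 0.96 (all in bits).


H(X|Y) = H(X,Y) - H(Y) = 2.11 - 0.96 = 1.15

1.15 bits


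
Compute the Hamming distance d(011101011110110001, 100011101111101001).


Count differing positions: ^ ^ ^ ^ ^ . ^ ^ . . . ^ . ^ ^ . . . = 10 differences

10


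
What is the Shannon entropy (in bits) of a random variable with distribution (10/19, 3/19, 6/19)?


H = -sum(p_i * log2(p_i)). Terms: -(10/19)*log2(10/19) = 0.487368; -(3/19)*log2(3/19) = 0.420468; -(6/19)*log2(6/19) = 0.525147. H = 0.487368 + 0.420468 + 0.525147 = 1.433

1.433 bits


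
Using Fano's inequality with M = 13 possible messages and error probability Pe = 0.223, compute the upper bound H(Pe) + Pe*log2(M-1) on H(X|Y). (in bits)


H(Pe) = -Pe*log2(Pe) - (1-Pe)*log2(1-Pe) = -0.223*log2(0.223) - 0.777*log2(0.777) = 0.482769 + 0.282838 = 0.7656. Pe*log2(M-1) = 0.223*log2(12) = 0.799447. Bound = H(Pe) + Pe*log2(M-1) = 0.482769 + 0.282838 + 0.799447 = 1.5651

1.5651 bits


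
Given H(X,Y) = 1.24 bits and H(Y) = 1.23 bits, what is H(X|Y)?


H(X|Y) = H(X,Y) - H(Y) = 1.24 - 1.23 = 0.01

0.01 bits


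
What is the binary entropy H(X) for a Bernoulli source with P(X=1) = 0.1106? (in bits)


H = -p*log2(p) - (1-p)*log2(1-p). -0.1106*log2(0.1106) = 0.351329; -0.8894*log2(0.8894) = 0.150394. H = 0.351329 + 0.150394 = 0.5017

0.5017 bits


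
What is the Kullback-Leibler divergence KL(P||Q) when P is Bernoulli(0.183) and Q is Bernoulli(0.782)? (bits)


KL = p*log2(p/q) + (1-p)*log2((1-p)/(1-q)) = 0.183*log2(0.183/0.782) + 0.817*log2(0.817/0.218) = 1.1738

1.1738 bits


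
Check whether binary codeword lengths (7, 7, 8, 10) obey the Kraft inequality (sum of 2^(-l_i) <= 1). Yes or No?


Kraft sum = sum(2^(-l_i)) = 0.0205, need <= 1. Result: satisfied (a binary prefix-free code with these lengths exists)

Yes


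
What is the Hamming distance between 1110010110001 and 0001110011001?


Count differing positions: ^ ^ ^ ^ ^ . . ^ . ^ . . . = 7 differences

7


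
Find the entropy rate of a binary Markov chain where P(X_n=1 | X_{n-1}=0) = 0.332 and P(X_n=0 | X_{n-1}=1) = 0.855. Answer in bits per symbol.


Stationary distribution: pi_0 = p10/(p01+p10) = 0.7203, pi_1 = 0.2797. Entropy rate H' = pi_0*H(p01) + pi_1*H(p10) = 0.7203*0.917 + 0.2797*0.5972 = 0.8275

0.8275 bits/symbol


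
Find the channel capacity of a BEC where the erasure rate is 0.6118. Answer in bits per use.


C = 1 - epsilon = 1 - 0.6118 = 0.3882

0.3882 bits


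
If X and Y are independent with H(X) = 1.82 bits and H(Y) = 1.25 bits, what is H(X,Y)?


For independent variables, H(X,Y) = H(X) + H(Y) = 1.82 + 1.25 = 3.07

3.07 bits


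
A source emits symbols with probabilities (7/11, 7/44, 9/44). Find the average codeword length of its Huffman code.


Huffman construction (repeatedly merge the two least-probable nodes; each merge adds 1 bit to every symbol beneath it): 7/44 + 9/44 = 4/11; 4/11 + 7/11 = 1. Resulting codeword lengths (in the order the probabilities were given): (1, 2, 2). L_avg = sum(p_i * l_i) = 7/11*1 + 7/44*2 + 9/44*2 = 15/11 = 1.3636

1.3636 bits


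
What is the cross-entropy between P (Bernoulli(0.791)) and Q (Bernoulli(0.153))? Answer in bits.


H(P,Q) = -p*log2(q) - (1-p)*log2(1-q). -0.791*log2(0.153) = 2.142342; -0.209*log2(0.847) = 0.050069. H(P,Q) = 2.142342 + 0.050069 = 2.1924

2.1924 bits


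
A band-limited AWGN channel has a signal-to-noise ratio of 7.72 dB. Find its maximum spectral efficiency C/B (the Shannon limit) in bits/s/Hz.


SNR_linear = 10^(7.72/10) = 5.9156; C/B = log2(1 + SNR_linear) = log2(1 + 5.9156) = 2.7899

2.7899 bits/s/Hz


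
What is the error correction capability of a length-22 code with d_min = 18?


Correction capability = floor((d-1)/2) = floor((18-1)/2) = 8

8 errors


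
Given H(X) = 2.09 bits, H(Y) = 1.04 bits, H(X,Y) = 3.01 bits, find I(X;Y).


I(X;Y) = H(X) + H(Y) - H(X,Y) = 2.09 + 1.04 - 3.01 = 0.12

0.12 bits


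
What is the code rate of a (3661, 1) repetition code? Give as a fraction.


Rate = k/n = 1/3661

1/3661


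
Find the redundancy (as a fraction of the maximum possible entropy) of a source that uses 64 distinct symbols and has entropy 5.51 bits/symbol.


H_max = log2(K) = log2(64) = 6.0 bits/symbol. Redundancy = 1 - H/H_max = 1 - 5.51/6.0 = 1 - 0.9183 = 0.0817

0.0817


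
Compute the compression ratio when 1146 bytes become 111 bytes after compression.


Ratio = original / compressed = 1146 / 111 = 10.3243

10.3243


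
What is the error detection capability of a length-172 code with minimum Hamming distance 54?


Detection capability = d_min - 1 = 54 - 1 = 53

53 errors


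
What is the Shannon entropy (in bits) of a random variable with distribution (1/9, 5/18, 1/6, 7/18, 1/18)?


H = -sum(p_i * log2(p_i)). Terms: -(1/9)*log2(1/9) = 0.352214; -(5/18)*log2(5/18) = 0.513332; -(1/6)*log2(1/6) = 0.430827; -(7/18)*log2(7/18) = 0.529888; -(1/18)*log2(1/18) = 0.231663. H = 0.352214 + 0.513332 + 0.430827 + 0.529888 + 0.231663 = 2.0579

2.0579 bits


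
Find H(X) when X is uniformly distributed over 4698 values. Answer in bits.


H = log2(n) = log2(4698) = 12.1978

12.1978 bits


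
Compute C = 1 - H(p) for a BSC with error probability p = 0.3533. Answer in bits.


H(p) = -p*log2(p) - (1-p)*log2(1-p) = -0.3533*log2(0.3533) - 0.6467*log2(0.6467) = 0.530315 + 0.406665 = 0.937. C = 1 - H(p) = 1 - 0.937 = 0.063

0.063 bits


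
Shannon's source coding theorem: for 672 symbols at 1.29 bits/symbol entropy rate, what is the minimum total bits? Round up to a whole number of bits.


Minimum bits >= n * H = 672 * 1.29 = 866.88, rounded up to a whole number of bits = 867

867 bits


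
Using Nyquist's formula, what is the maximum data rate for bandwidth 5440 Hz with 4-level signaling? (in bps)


Rate = 2 * B * log2(M) = 2 * 5440 * 2.0 = 21760.0

21760.0 bps


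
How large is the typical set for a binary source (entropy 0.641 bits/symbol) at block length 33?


log2|A_typical| = nH = 33 * 0.641 = 21.153, so |A_typical| ~ 2^21.153 = 2.332e+06

2.332e+06


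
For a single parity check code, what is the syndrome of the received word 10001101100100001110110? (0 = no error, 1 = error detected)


Syndrome = XOR of all bits = 1 XOR 0 XOR 0 XOR 0 XOR 1 XOR 1 XOR 0 XOR 1 XOR 1 XOR 0 XOR 0 XOR 1 XOR 0 XOR 0 XOR 0 XOR 0 XOR 1 XOR 1 XOR 1 XOR 0 XOR 1 XOR 1 XOR 0 = 1

1


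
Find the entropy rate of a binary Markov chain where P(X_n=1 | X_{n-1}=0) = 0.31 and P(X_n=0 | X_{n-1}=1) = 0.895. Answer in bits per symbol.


Stationary distribution: pi_0 = p10/(p01+p10) = 0.7427, pi_1 = 0.2573. Entropy rate H' = pi_0*H(p01) + pi_1*H(p10) = 0.7427*0.8932 + 0.2573*0.4846 = 0.7881

0.7881 bits/symbol


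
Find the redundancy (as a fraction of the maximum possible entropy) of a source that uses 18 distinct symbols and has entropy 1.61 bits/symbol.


H_max = log2(K) = log2(18) = 4.1699 bits/symbol. Redundancy = 1 - H/H_max = 1 - 1.61/4.1699 = 1 - 0.3861 = 0.6139

0.6139


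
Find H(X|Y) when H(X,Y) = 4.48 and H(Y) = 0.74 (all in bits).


H(X|Y) = H(X,Y) - H(Y) = 4.48 - 0.74 = 3.74

3.74 bits


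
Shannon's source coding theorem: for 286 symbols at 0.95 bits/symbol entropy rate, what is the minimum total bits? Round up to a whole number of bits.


Minimum bits >= n * H = 286 * 0.95 = 271.7, rounded up to a whole number of bits = 272

272 bits


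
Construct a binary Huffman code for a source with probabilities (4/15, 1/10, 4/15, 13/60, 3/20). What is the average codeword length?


Huffman construction (repeatedly merge the two least-probable nodes; each merge adds 1 bit to every symbol beneath it): 1/10 + 3/20 = 1/4; 13/60 + 1/4 = 7/15; 4/15 + 4/15 = 8/15; 7/15 + 8/15 = 1. Resulting codeword lengths (in the order the probabilities were given): (2, 3, 2, 2, 3). L_avg = sum(p_i * l_i) = 4/15*2 + 1/10*3 + 4/15*2 + 13/60*2 + 3/20*3 = 9/4 = 2.25

2.25 bits


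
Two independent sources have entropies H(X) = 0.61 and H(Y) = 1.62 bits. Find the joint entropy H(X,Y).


For independent variables, H(X,Y) = H(X) + H(Y) = 0.61 + 1.62 = 2.23

2.23 bits


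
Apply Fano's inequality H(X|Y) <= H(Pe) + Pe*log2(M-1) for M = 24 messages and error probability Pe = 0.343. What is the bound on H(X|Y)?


H(Pe) = -Pe*log2(Pe) - (1-Pe)*log2(1-Pe) = -0.343*log2(0.343) - 0.657*log2(0.657) = 0.529496 + 0.398165 = 0.9277. Pe*log2(M-1) = 0.343*log2(23) = 1.551582. Bound = H(Pe) + Pe*log2(M-1) = 0.529496 + 0.398165 + 1.551582 = 2.4792

2.4792 bits


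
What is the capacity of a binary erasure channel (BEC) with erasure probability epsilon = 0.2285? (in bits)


C = 1 - epsilon = 1 - 0.2285 = 0.7715

0.7715 bits


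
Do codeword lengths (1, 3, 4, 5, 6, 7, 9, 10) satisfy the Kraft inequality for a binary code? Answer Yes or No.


Kraft sum = sum(2^(-l_i)) = 0.7451, need <= 1. Result: satisfied (a binary prefix-free code with these lengths exists)

Yes


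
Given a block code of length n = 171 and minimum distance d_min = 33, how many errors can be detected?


Detection capability = d_min - 1 = 33 - 1 = 32

32 errors


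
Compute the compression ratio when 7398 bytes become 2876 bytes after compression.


Ratio = original / compressed = 7398 / 2876 = 2.5723

2.5723


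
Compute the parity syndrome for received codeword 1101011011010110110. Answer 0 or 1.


Syndrome = XOR of all bits = 1 XOR 1 XOR 0 XOR 1 XOR 0 XOR 1 XOR 1 XOR 0 XOR 1 XOR 1 XOR 0 XOR 1 XOR 0 XOR 1 XOR 1 XOR 0 XOR 1 XOR 1 XOR 0 = 0

0


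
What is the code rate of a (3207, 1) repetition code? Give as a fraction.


Rate = k/n = 1/3207

1/3207


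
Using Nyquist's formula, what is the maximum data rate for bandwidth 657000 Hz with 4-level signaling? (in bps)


Rate = 2 * B * log2(M) = 2 * 657000 * 2.0 = 2628000.0

2628000.0 bps


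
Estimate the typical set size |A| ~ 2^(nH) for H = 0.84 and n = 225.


log2|A_typical| = nH = 225 * 0.84 = 189.0, so |A_typical| ~ 2^189.0 = 7.846e+56

7.846e+56


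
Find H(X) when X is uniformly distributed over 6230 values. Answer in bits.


H = log2(n) = log2(6230) = 12.605

12.605 bits


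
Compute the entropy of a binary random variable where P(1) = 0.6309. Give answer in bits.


H = -p*log2(p) - (1-p)*log2(1-p). -0.6309*log2(0.6309) = 0.419244; -0.3691*log2(0.3691) = 0.530735. H = 0.419244 + 0.530735 = 0.95

0.95 bits


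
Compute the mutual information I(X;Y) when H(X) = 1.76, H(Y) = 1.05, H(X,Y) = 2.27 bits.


I(X;Y) = H(X) + H(Y) - H(X,Y) = 1.76 + 1.05 - 2.27 = 0.54

0.54 bits


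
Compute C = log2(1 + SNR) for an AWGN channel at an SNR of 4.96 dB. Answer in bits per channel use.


SNR_linear = 10^(4.96/10) = 3.1333; C = log2(1 + SNR_linear) = log2(1 + 3.1333) = 2.0473

2.0473 bits/channel use


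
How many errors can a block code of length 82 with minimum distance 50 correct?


Correction capability = floor((d-1)/2) = floor((50-1)/2) = 24

24 errors


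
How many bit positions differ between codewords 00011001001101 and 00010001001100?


Count differing positions: . . . . ^ . . . . . . . . ^ = 2 differences

2


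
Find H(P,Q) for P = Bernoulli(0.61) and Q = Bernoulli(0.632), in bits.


H(P,Q) = -p*log2(q) - (1-p)*log2(1-q). -0.61*log2(0.632) = 0.403822; -0.39*log2(0.368) = 0.562467. H(P,Q) = 0.403822 + 0.562467 = 0.9663

0.9663 bits


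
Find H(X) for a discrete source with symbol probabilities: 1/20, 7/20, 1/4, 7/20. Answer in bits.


H = -sum(p_i * log2(p_i)). Terms: -(1/20)*log2(1/20) = 0.216096; -(7/20)*log2(7/20) = 0.530101; -(1/4)*log2(1/4) = 0.500000; -(7/20)*log2(7/20) = 0.530101. H = 0.216096 + 0.530101 + 0.500000 + 0.530101 = 1.7763

1.7763 bits


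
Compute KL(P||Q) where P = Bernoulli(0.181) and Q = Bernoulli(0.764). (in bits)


KL = p*log2(p/q) + (1-p)*log2((1-p)/(1-q)) = 0.181*log2(0.181/0.764) + 0.819*log2(0.819/0.236) = 1.0941

1.0941 bits


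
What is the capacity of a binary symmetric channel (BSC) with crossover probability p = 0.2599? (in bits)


H(p) = -p*log2(p) - (1-p)*log2(1-p) = -0.2599*log2(0.2599) - 0.7401*log2(0.7401) = 0.505238 + 0.321357 = 0.8266. C = 1 - H(p) = 1 - 0.8266 = 0.1734

0.1734 bits


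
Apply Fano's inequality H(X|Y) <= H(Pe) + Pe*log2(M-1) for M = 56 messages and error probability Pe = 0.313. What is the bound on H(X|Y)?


H(Pe) = -Pe*log2(Pe) - (1-Pe)*log2(1-Pe) = -0.313*log2(0.313) - 0.687*log2(0.687) = 0.524515 + 0.372092 = 0.8966. Pe*log2(M-1) = 0.313*log2(55) = 1.809566. Bound = H(Pe) + Pe*log2(M-1) = 0.524515 + 0.372092 + 1.809566 = 2.7062

2.7062 bits


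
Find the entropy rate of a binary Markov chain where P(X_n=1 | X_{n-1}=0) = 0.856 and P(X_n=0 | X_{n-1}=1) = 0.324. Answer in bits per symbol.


Stationary distribution: pi_0 = p10/(p01+p10) = 0.2746, pi_1 = 0.7254. Entropy rate H' = pi_0*H(p01) + pi_1*H(p10) = 0.2746*0.5946 + 0.7254*0.9087 = 0.8224

0.8224 bits/symbol


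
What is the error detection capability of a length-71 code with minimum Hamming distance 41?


Detection capability = d_min - 1 = 41 - 1 = 40

40 errors


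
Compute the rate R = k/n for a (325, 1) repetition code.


Rate = k/n = 1/325

1/325


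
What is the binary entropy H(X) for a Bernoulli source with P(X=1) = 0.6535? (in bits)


H = -p*log2(p) - (1-p)*log2(1-p). -0.6535*log2(0.6535) = 0.401080; -0.3465*log2(0.3465) = 0.529824. H = 0.401080 + 0.529824 = 0.9309

0.9309 bits


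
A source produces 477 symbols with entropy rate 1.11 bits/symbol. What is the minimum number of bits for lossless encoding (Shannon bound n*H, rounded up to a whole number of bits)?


Minimum bits >= n * H = 477 * 1.11 = 529.47, rounded up to a whole number of bits = 530

530 bits


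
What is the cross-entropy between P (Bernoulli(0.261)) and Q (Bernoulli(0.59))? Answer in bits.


H(P,Q) = -p*log2(q) - (1-p)*log2(1-q). -0.261*log2(0.59) = 0.198677; -0.739*log2(0.41) = 0.950579. H(P,Q) = 0.198677 + 0.950579 = 1.1493

1.1493 bits


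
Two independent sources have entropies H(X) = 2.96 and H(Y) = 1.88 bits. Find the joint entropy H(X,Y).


For independent variables, H(X,Y) = H(X) + H(Y) = 2.96 + 1.88 = 4.84

4.84 bits


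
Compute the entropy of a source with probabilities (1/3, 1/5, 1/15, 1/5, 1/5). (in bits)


H = -sum(p_i * log2(p_i)). Terms: -(1/3)*log2(1/3) = 0.528321; -(1/5)*log2(1/5) = 0.464386; -(1/15)*log2(1/15) = 0.260459; -(1/5)*log2(1/5) = 0.464386; -(1/5)*log2(1/5) = 0.464386. H = 0.528321 + 0.464386 + 0.260459 + 0.464386 + 0.464386 = 2.1819

2.1819 bits


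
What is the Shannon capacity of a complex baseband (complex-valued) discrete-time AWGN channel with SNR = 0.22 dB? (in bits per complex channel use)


SNR_linear = 10^(0.22/10) = 1.052; C = log2(1 + SNR_linear) = log2(1 + 1.052) = 1.037

1.037 bits/channel use


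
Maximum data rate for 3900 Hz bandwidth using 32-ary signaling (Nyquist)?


Rate = 2 * B * log2(M) = 2 * 3900 * 5.0 = 39000.0

39000.0 bps


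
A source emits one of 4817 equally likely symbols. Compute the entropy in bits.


H = log2(n) = log2(4817) = 12.2339

12.2339 bits


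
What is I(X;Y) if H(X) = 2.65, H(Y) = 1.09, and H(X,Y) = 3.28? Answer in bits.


I(X;Y) = H(X) + H(Y) - H(X,Y) = 2.65 + 1.09 - 3.28 = 0.46

0.46 bits
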